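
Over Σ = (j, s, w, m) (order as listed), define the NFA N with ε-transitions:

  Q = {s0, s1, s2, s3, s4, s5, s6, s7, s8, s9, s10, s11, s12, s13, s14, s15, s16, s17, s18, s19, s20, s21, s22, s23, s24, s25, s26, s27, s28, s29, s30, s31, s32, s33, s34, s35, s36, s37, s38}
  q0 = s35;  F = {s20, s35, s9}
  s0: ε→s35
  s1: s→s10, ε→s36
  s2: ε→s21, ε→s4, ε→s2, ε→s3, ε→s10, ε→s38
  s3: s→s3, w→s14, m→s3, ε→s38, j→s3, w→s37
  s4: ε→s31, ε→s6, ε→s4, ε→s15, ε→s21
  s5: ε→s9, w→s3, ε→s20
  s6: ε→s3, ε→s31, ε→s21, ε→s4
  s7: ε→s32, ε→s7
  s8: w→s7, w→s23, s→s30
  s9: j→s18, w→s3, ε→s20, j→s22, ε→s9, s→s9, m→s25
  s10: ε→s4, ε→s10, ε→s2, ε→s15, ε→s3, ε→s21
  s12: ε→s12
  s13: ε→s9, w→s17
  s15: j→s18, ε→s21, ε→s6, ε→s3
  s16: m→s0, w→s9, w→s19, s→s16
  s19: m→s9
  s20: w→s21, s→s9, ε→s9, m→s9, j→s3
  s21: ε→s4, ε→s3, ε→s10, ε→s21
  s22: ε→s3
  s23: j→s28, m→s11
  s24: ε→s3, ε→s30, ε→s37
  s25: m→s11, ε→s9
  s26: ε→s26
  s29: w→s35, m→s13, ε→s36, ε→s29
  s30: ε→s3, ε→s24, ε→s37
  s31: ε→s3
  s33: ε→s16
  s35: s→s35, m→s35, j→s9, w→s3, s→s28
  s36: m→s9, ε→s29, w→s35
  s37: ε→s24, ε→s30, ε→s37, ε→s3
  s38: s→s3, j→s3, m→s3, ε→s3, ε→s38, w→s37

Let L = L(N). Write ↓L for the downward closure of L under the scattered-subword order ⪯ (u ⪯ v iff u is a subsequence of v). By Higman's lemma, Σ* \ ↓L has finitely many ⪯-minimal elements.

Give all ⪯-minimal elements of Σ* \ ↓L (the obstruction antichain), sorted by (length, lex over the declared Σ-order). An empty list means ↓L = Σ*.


|Q|=39, |F|=3, |δ|=102 (60 ε).
min D↑ (3 st, q0=0, F={2}): 0:j→1,s→0,w→2,m→0 1:j→2,s→1,w→2,m→1 2:j→2,s→2,w→2,m→2 (ε-aug+det+¬).
'w': |S_i|=[21, 14] end={s10,s14,s15,s18,s2,s21,s24,s3,s30,s31,s37,s38,…} rej; 1/1 deletions ∈↓L.
'jj': |S_i|=[21, 19, 8] end={s14,s18,s22,s24,s3,s30,s37,s38} ∉↓L; 2/2 single-dels accept.
2 obstructions.

A = [w, jj].


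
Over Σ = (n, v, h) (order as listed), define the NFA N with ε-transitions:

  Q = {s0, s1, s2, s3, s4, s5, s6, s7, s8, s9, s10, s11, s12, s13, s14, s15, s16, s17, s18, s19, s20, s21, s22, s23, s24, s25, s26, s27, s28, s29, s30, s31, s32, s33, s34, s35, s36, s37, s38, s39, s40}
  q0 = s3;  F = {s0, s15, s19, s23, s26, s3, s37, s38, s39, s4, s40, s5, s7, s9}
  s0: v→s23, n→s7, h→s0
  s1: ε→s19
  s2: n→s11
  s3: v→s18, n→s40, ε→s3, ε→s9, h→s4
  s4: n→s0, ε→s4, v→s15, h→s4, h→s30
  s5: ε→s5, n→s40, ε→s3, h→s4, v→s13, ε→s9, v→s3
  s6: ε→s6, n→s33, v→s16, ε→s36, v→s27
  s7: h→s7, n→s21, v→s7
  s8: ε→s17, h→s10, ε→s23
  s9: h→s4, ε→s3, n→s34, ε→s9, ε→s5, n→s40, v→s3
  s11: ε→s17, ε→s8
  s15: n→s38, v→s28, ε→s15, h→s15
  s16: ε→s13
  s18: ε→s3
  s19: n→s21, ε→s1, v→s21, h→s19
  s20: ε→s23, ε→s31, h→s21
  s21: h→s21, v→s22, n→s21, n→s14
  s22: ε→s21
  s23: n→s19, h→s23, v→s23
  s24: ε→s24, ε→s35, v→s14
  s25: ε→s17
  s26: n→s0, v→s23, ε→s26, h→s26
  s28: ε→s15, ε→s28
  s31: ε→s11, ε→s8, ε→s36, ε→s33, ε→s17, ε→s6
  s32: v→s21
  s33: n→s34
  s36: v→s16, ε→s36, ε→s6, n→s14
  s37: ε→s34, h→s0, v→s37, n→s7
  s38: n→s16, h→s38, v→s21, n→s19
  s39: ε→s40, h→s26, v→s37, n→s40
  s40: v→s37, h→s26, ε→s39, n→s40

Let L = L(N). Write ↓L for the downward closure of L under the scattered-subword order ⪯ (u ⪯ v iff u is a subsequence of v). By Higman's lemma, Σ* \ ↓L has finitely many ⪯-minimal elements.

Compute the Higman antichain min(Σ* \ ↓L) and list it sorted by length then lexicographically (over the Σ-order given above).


|Q|=41, |F|=14, |δ|=101 (40 ε).
min D↑ (12 st, q0=0, F={10}): 0:n→1,v→0,h→2 1:n→1,v→3,h→4 2:n→5,v→6,h→2 3:n→7,v→3,h→5 4:n→5,v→8,h→4 5:n→7,v→8,h→5 6:n→9,v→6,h→6 7:n→10,v→7,h→7 8:n→11,v→8,h→8 9:n→11,v→10,h→9 10:n→10,v→10,h→10 11:n→10,v→10,h→11 (ε-aug+det+¬).
'nvnn': |S_i|=[24, 16, 10, 6, 3] end={s14,s21,s22} — reject; 4/4 single-dels accept.
'hnnn': N↓-sim [24, 16, 11, 8, 3] end={s14,s21,s22} — reject; 4/4 del acc.
'hvnv': |S_i|=[24, 16, 12, 8, 3] end={s14,s21,s22} — reject; 4/4 deletions ∈↓L.
3 minimals (antichain).

A = [nvnn, hnnn, hvnv].


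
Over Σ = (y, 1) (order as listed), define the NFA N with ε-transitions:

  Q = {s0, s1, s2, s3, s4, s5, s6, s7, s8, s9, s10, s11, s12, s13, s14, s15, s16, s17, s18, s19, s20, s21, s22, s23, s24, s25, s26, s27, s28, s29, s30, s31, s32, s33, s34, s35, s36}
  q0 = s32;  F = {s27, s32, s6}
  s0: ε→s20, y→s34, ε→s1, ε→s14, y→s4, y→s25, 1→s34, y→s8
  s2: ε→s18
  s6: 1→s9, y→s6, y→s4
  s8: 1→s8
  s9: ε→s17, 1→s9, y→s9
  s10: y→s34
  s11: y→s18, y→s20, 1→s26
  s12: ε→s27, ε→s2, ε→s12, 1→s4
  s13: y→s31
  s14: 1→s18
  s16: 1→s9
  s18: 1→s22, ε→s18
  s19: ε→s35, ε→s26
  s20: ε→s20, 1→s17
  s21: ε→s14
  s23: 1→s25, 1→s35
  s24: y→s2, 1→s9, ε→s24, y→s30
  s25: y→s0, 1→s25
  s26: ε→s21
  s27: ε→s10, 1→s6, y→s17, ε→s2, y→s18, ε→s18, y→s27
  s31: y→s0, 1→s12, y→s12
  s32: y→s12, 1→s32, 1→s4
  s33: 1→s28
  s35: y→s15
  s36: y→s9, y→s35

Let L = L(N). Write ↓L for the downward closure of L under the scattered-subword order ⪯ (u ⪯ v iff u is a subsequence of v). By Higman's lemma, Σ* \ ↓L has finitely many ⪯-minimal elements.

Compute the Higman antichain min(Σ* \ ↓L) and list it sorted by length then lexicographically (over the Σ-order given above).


|Q|=37, |F|=3, |δ|=60 (18 ε).
min D↑ (4 st, q0=0, F={3}): 0:y→1,1→0 1:y→1,1→2 2:y→2,1→3 3:y→3,1→3 [Hopcroft].
'y11': run [12, 11, 5, 2] end={s17,s9} rej; 3/3 single-dels accept.
1 obstructions.

A = [y11].


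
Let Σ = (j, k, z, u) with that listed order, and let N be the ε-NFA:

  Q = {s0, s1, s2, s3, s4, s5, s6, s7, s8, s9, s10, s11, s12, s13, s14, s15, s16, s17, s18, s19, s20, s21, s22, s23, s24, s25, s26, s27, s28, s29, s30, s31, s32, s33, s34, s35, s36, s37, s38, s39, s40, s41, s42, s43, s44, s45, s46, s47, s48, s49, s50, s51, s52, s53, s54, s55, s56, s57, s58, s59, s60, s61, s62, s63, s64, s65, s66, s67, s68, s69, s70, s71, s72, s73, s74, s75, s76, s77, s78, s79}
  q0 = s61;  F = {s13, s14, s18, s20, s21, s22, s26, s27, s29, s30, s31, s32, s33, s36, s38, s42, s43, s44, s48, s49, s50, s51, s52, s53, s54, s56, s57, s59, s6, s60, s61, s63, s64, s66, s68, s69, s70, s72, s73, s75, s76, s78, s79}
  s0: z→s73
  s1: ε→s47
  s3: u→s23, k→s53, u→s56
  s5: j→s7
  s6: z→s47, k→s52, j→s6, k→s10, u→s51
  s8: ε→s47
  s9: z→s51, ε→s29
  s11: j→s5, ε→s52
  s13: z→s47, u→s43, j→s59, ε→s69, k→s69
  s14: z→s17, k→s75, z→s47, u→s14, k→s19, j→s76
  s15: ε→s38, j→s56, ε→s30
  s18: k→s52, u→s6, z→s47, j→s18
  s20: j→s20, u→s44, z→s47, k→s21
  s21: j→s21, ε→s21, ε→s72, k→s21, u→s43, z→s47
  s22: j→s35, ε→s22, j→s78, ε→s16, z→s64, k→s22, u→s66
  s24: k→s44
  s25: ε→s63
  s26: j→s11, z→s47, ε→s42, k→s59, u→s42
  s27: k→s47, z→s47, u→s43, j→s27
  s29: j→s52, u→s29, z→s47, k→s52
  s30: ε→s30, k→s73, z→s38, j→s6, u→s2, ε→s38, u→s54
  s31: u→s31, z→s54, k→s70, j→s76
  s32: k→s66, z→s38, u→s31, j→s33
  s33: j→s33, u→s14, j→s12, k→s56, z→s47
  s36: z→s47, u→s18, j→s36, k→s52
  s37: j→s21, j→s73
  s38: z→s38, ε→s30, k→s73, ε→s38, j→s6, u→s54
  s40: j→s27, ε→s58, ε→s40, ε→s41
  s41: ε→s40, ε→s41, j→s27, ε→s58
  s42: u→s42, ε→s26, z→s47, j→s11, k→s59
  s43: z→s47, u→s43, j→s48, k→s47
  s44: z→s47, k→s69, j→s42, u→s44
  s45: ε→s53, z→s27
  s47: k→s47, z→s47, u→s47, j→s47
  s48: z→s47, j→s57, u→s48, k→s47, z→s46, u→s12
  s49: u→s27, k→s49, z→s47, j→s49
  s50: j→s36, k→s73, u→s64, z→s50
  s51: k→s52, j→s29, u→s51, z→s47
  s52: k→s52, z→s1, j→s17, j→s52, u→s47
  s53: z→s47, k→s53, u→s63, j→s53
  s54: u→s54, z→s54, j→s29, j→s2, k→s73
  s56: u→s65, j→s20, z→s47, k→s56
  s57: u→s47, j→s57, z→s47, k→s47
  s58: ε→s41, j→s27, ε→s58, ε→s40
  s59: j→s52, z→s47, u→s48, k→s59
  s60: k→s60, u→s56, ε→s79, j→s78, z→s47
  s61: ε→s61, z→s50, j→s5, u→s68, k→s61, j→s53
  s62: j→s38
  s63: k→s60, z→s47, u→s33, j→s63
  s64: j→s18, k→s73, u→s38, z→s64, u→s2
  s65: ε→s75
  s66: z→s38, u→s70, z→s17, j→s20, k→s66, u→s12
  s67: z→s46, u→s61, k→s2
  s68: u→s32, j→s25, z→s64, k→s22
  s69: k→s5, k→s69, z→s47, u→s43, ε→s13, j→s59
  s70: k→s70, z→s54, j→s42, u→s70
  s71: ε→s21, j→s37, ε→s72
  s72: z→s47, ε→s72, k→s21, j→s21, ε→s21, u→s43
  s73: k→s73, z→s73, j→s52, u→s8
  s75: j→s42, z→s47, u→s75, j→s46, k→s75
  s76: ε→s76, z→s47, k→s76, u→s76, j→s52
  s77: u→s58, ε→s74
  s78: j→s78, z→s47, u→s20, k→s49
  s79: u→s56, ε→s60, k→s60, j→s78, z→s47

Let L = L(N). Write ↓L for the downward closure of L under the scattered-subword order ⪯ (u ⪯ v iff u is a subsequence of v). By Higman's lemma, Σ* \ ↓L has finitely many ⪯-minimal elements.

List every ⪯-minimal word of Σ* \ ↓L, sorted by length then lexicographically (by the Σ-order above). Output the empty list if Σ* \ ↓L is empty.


A = [jz, zku, ukjkuk, uuujju].

|Q|=80, |F|=43, |δ|=252 (39 ε).
min D↑ (39 st, q0=0, F={4}): 0:j→1,k→0,z→2,u→3 1:j→1,k→1,z→4,u→5 2:j→6,k→7,z→2,u→8 3:j→5,k→9,z→8,u→10 4:j→4,k→4,z→4,u→4 5:j→5,k→11,z→4,u→12 6:j→6,k→13,z→4,u→14 7:j→13,k→7,z→7,u→4 8:j→14,k→7,z→8,u→15 9:j→16,k→9,z→8,u→17 10:j→12,k→17,z→15,u→18 11:j→16,k→11,z→4,u→19 12:j→12,k→19,z→4,u→20 13:j→13,k→13,z→4,u→4 14:j→14,k→13,z→4,u→21 15:j→21,k→7,z→15,u→22 16:j→16,k→23,z→4,u→24 17:j→24,k→17,z→15,u→25 18:j→26,k→25,z→22,u→18 19:j→24,k→19,z→4,u→27 20:j→26,k→27,z→4,u→20 21:j→21,k→13,z→4,u→28 22:j→29,k→7,z→22,u→22 23:j→23,k→23,z→4,u→30 24:j→24,k→31,z→4,u→32 25:j→33,k→25,z→22,u→25 26:j→13,k→26,z→4,u→26 27:j→33,k→27,z→4,u→27 28:j→29,k→13,z→4,u→28 29:j→13,k→13,z→4,u→29 30:j→30,k→4,z→4,u→34 31:j→31,k→31,z→4,u→34 32:j→33,k→35,z→4,u→32 33:j→13,k→36,z→4,u→33 34:j→37,k→4,z→4,u→34 35:j→36,k→35,z→4,u→34 36:j→13,k→36,z→4,u→37 37:j→38,k→4,z→4,u→37 38:j→38,k→4,z→4,u→4 [Hopcroft].
'jz': run [59, 44, 4] end={s1,s17,s46,s47} ∉↓L; 2/2 single-dels accept.
'zku': |S_i|=[59, 19, 7, 2] end={s47,s8} ∉↓L; 3/3 deletions ∈↓L.
'ukjkuk': run [59, 55, 48, 31, 19, 7, 1] end={s47} ∉↓L; 6/6 deletions ∈↓L.
'uuujju': N↓-sim [59, 55, 43, 31, 17, 8, 1] end={s47} ∉↓L; 6/6 del acc.
4 words, ⪯-incomp.


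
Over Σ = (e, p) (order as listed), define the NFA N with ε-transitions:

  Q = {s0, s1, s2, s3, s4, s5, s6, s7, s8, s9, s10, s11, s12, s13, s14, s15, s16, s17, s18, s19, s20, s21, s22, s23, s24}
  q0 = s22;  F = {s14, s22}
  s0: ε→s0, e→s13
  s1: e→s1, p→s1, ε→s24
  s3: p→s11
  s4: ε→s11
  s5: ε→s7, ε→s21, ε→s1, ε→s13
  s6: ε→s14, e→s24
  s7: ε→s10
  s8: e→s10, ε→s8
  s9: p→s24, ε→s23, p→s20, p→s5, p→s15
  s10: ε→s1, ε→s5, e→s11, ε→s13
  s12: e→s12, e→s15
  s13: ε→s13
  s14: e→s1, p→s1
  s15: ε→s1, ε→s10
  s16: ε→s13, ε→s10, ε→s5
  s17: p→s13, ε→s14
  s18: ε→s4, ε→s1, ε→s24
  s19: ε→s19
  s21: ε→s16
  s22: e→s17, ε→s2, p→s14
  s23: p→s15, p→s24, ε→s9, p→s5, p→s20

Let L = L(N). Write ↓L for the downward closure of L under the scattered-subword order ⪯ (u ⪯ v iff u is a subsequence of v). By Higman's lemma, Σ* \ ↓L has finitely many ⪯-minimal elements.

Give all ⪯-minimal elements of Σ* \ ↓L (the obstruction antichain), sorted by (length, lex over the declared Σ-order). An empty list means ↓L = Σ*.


|Q|=25, |F|=2, |δ|=50 (28 ε).
min D↑ (3 st, q0=0, F={2}): 0:e→1,p→1 1:e→2,p→2 2:e→2,p→2 [Hopcroft].
'ee': N↓-sim [7, 5, 2] end={s1,s24} ∉↓L; 2/2 single-dels accept.
'ep': |S_i|=[7, 5, 3] end={s1,s13,s24} rej; 2/2 single-dels accept.
'pe': |S_i|=[7, 4, 2] end={s1,s24} rej; 2/2 single-dels accept.
'pp': run [7, 4, 2] end={s1,s24} — reject; 2/2 deletions ∈↓L.
4 minimals (antichain).

min(Σ*\↓L) = [ee, ep, pe, pp].


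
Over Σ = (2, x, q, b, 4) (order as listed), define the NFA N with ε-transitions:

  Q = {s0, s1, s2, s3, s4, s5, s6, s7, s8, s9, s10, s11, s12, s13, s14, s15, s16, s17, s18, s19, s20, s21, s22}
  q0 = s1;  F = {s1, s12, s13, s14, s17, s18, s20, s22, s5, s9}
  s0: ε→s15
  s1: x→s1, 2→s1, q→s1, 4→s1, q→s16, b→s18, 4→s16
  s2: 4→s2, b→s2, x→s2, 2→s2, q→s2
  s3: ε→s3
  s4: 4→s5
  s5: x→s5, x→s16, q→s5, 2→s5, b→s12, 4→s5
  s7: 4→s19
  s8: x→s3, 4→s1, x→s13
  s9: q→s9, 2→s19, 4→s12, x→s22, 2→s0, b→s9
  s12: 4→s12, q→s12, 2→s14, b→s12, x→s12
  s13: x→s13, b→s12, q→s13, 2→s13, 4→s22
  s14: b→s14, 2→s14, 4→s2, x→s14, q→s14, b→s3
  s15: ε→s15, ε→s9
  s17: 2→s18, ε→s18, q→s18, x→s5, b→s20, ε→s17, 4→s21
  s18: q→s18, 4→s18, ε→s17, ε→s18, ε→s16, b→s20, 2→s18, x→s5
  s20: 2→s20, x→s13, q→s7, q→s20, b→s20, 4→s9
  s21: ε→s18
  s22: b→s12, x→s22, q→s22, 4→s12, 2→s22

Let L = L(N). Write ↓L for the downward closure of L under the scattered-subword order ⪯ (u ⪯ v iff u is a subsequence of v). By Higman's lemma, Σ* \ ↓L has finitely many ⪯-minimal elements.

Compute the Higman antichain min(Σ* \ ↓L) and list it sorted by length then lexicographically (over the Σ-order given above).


min(Σ*\↓L) = [bxb24, bb4424].

|Q|=23, |F|=10, |δ|=76 (10 ε).
min D↑ (10 st, q0=0, F={9}): 0:2→0,x→0,q→0,b→1,4→0 1:2→1,x→2,q→1,b→3,4→1 2:2→2,x→2,q→2,b→4,4→2 3:2→3,x→5,q→3,b→3,4→6 4:2→7,x→4,q→4,b→4,4→4 5:2→5,x→5,q→5,b→4,4→8 6:2→6,x→8,q→6,b→6,4→4 7:2→7,x→7,q→7,b→7,4→9 8:2→8,x→8,q→8,b→4,4→4 9:2→9,x→9,q→9,b→9,4→9 [Hopcroft].
'bxb24': |S_i|=[18, 17, 8, 4, 3, 1] end={s2} — reject; 5/5 deletions ∈↓L.
'bb4424': |S_i|=[18, 17, 12, 9, 4, 3, 1] end={s2} — reject; 6/6 deletions ∈↓L.
2 obstructions.


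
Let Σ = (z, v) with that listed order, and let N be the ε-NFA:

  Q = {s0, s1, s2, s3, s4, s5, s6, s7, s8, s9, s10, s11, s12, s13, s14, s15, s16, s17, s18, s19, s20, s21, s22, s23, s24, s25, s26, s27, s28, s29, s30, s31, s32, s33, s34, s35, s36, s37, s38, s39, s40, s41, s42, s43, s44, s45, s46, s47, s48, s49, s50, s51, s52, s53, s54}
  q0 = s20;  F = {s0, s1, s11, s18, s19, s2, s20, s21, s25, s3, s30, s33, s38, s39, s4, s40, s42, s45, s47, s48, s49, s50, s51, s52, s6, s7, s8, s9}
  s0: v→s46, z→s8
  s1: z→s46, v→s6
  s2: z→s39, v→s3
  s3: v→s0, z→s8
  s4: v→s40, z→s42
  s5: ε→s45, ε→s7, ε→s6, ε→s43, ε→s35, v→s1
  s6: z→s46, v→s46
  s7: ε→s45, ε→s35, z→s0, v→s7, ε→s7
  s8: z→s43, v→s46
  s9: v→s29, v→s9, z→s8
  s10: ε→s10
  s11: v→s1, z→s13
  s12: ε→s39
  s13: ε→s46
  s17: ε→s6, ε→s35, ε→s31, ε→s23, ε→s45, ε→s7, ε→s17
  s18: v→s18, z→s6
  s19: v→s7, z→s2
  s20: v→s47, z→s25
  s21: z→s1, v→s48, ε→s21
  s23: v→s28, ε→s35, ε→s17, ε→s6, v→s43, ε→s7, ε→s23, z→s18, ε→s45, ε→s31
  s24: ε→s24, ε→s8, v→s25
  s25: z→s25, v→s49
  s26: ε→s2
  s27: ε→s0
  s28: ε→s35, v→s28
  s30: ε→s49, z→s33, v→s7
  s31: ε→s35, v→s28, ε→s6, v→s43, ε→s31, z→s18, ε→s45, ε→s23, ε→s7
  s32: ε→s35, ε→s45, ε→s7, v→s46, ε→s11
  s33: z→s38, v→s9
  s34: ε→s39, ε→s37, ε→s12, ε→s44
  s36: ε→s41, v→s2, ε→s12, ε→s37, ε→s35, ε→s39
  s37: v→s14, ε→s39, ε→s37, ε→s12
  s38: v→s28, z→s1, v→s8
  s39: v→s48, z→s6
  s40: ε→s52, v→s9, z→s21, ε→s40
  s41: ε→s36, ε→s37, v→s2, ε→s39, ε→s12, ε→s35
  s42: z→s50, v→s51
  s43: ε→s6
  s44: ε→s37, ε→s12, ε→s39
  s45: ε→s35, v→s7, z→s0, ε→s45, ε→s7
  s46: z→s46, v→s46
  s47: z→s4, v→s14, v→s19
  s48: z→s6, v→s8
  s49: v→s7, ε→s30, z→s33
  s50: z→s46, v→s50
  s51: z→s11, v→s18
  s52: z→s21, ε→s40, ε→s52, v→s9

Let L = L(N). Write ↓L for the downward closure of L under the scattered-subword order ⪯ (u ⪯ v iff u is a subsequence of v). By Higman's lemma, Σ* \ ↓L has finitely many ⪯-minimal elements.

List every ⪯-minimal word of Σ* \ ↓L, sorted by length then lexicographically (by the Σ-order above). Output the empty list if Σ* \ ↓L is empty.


|Q|=55, |F|=28, |δ|=145 (71 ε).
min D↑ (26 st, q0=0, F={21}): 0:z→1,v→2 1:z→1,v→3 2:z→4,v→5 3:z→6,v→7 4:z→8,v→9 5:z→10,v→7 6:z→11,v→12 7:z→13,v→7 8:z→14,v→15 9:z→16,v→12 10:z→17,v→18 11:z→19,v→20 12:z→20,v→12 13:z→20,v→21 14:z→21,v→14 15:z→22,v→23 16:z→19,v→24 17:z→25,v→24 18:z→20,v→13 19:z→21,v→25 20:z→25,v→21 21:z→21,v→21 22:z→21,v→19 23:z→25,v→23 24:z→25,v→20 25:z→21,v→21.
'zvvzv': run [35, 31, 26, 15, 5, 1] end={s46} — reject; 5/5 del acc.
'vzzzz': N↓-sim [35, 33, 26, 17, 7, 2] end={s13,s46} rej; 5/5 del acc.
'vvvzv': N↓-sim [35, 33, 26, 16, 5, 1] end={s46} ∉↓L; 5/5 del acc.
'zvzzvv': |S_i|=[35, 31, 26, 16, 9, 6, 3] end={s28,s35,s46} ∉↓L; 6/6 deletions ∈↓L.
'vvzzzv': run [35, 33, 26, 13, 8, 3, 1] end={s46} — reject; 6/6 del acc.
'vvzvvv': N↓-sim [35, 33, 26, 13, 8, 5, 1] end={s46} ∉↓L; 6/6 del acc.
6 words, ⪯-incomp.

Antichain: [zvvzv, vzzzz, vvvzv, zvzzvv, vvzzzv, vvzvvv].


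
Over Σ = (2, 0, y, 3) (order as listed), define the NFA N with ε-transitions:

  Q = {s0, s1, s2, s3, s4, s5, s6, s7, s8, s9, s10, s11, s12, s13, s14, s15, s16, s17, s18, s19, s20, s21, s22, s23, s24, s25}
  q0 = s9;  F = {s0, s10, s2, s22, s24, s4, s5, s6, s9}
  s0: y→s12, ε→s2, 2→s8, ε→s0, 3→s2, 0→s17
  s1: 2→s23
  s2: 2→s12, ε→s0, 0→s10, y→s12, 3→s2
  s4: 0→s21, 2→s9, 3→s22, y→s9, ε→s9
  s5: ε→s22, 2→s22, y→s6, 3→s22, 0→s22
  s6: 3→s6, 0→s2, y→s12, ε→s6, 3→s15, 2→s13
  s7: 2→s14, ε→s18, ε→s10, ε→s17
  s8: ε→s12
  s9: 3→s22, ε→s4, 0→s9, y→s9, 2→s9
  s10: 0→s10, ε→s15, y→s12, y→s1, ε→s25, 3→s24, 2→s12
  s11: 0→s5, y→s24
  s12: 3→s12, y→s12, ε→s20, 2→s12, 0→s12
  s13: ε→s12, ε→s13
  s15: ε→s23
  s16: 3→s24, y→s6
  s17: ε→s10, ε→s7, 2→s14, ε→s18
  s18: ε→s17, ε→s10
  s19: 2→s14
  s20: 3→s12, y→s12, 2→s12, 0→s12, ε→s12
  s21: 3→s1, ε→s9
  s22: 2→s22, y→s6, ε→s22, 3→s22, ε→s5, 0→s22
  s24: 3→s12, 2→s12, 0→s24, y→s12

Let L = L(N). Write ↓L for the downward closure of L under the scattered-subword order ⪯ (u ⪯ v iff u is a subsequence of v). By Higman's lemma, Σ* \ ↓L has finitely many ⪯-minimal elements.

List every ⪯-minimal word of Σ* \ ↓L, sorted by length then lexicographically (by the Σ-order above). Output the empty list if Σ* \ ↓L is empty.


|Q|=26, |F|=9, |δ|=81 (26 ε).
min D↑ (7 st, q0=0, F={3}): 0:2→0,0→0,y→0,3→1 1:2→1,0→1,y→2,3→1 2:2→3,0→4,y→3,3→2 3:2→3,0→3,y→3,3→3 4:2→3,0→5,y→3,3→4 5:2→3,0→5,y→3,3→6 6:2→3,0→6,y→3,3→3 [Hopcroft].
'3y2': N↓-sim [22, 19, 17, 6] end={s12,s13,s14,s20,s23,s8} rej; 3/3 deletions ∈↓L.
'3yy': run [22, 19, 17, 4] end={s1,s12,s20,s23} rej; 3/3 single-dels accept.
'3y0033': N↓-sim [22, 19, 17, 15, 12, 3, 2] end={s12,s20} rej; 6/6 del acc.
3 minimals (antichain).

Antichain: [3y2, 3yy, 3y0033].


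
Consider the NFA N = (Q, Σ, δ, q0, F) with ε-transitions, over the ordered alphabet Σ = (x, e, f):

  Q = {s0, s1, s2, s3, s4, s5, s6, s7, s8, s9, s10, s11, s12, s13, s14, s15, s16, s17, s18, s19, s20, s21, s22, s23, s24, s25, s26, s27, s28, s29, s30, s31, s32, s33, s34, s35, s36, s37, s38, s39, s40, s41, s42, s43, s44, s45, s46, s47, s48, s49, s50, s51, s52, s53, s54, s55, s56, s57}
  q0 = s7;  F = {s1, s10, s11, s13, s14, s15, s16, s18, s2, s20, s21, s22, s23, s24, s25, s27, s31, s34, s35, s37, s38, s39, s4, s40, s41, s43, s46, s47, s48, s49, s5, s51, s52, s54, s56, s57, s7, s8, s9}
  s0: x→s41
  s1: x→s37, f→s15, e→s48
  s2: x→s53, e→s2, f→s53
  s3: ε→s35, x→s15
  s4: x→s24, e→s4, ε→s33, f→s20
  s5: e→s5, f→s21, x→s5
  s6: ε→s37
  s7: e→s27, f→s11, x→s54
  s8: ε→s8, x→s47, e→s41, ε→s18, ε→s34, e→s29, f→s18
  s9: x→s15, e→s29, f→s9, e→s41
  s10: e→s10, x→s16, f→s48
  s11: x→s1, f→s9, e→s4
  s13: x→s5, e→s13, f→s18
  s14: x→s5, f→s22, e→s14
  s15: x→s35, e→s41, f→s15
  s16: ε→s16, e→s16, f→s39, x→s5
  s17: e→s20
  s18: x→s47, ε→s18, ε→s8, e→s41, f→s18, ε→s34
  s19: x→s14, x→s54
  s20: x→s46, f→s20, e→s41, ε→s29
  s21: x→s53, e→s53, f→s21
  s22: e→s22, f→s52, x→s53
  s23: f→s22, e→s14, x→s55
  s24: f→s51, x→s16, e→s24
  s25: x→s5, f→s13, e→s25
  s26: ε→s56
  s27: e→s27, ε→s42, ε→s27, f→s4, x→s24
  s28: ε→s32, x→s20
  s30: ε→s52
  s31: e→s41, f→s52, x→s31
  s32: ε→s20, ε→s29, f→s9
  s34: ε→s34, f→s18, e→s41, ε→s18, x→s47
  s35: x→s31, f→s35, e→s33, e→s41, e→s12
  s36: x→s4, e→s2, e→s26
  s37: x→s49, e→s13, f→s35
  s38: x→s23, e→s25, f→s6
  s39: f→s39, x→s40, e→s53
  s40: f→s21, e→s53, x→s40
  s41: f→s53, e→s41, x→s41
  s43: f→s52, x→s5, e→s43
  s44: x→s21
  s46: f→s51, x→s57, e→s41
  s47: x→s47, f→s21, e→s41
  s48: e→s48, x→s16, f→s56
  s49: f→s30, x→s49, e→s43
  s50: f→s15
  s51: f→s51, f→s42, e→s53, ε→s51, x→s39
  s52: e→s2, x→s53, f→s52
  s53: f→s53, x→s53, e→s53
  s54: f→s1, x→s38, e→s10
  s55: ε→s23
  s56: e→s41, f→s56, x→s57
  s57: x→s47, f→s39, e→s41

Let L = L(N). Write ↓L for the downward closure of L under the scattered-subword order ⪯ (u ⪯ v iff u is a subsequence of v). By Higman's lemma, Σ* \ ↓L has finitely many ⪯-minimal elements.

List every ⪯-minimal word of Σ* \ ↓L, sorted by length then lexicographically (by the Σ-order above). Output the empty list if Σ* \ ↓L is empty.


A = [exfe, ffef, xxxfx].

|Q|=58, |F|=39, |δ|=159 (22 ε).
min D↑ (38 st, q0=0, F={27}): 0:x→1,e→2,f→3 1:x→4,e→5,f→6 2:x→7,e→2,f→8 3:x→6,e→8,f→9 4:x→10,e→11,f→12 5:x→13,e→5,f→14 6:x→12,e→14,f→15 7:x→13,e→7,f→16 8:x→7,e→8,f→17 9:x→15,e→18,f→9 10:x→10,e→19,f→20 11:x→21,e→11,f→22 12:x→23,e→22,f→24 13:x→21,e→13,f→25 14:x→13,e→14,f→26 15:x→24,e→18,f→15 16:x→25,e→27,f→16 17:x→28,e→18,f→17 18:x→18,e→18,f→27 19:x→21,e→19,f→20 20:x→27,e→20,f→29 21:x→21,e→21,f→30 22:x→21,e→22,f→31 23:x→23,e→32,f→29 24:x→33,e→18,f→24 25:x→34,e→27,f→25 26:x→35,e→18,f→26 27:x→27,e→27,f→27 28:x→35,e→18,f→16 29:x→27,e→36,f→29 30:x→27,e→27,f→30 31:x→37,e→18,f→31 32:x→21,e→32,f→29 33:x→33,e→18,f→29 34:x→34,e→27,f→30 35:x→37,e→18,f→25 36:x→27,e→36,f→27 37:x→37,e→18,f→30 (ε-aug+det+¬).
'exfe': N↓-sim [47, 32, 13, 6, 1] end={s53} — reject; 4/4 del acc.
'ffef': run [47, 38, 25, 6, 1] end={s53} ∉↓L; 4/4 single-dels accept.
'xxxfx': N↓-sim [47, 41, 31, 16, 6, 1] end={s53} ∉↓L; 5/5 deletions ∈↓L.
3 words, ⪯-incomp.


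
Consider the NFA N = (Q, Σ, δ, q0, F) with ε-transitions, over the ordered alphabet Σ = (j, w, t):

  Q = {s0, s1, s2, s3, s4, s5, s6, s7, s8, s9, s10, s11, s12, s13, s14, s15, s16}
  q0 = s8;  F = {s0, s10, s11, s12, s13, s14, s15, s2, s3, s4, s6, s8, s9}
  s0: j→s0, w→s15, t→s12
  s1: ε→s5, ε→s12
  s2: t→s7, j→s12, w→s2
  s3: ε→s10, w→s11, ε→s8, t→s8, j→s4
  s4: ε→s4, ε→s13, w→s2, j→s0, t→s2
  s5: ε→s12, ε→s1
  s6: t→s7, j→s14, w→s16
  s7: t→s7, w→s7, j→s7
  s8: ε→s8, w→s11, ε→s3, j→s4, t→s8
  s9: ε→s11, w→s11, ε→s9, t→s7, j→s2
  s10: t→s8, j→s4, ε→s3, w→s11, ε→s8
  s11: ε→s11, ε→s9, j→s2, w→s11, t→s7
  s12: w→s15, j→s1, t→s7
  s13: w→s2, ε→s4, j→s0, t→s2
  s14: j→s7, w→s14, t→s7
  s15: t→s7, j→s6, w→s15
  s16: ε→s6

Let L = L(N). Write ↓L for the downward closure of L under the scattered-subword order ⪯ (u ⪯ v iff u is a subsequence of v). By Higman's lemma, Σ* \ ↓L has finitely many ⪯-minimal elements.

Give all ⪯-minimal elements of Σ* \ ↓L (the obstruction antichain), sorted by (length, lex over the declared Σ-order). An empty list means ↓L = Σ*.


|Q|=17, |F|=13, |δ|=60 (18 ε).
min D↑ (10 st, q0=0, F={5}): 0:j→1,w→2,t→0 1:j→3,w→4,t→4 2:j→4,w→2,t→5 3:j→3,w→6,t→7 4:j→7,w→4,t→5 5:j→5,w→5,t→5 6:j→8,w→6,t→5 7:j→7,w→6,t→5 8:j→9,w→8,t→5 9:j→5,w→9,t→5 [Hopcroft].
'wt': |S_i|=[17, 11, 1] end={s7} rej; 2/2 single-dels accept.
'jtt': |S_i|=[17, 12, 9, 1] end={s7} ∉↓L; 3/3 single-dels accept.
'jjwjjj': run [17, 12, 9, 5, 4, 2, 1] end={s7} — reject; 6/6 deletions ∈↓L.
3 minimals (antichain).

min(Σ*\↓L) = [wt, jtt, jjwjjj].


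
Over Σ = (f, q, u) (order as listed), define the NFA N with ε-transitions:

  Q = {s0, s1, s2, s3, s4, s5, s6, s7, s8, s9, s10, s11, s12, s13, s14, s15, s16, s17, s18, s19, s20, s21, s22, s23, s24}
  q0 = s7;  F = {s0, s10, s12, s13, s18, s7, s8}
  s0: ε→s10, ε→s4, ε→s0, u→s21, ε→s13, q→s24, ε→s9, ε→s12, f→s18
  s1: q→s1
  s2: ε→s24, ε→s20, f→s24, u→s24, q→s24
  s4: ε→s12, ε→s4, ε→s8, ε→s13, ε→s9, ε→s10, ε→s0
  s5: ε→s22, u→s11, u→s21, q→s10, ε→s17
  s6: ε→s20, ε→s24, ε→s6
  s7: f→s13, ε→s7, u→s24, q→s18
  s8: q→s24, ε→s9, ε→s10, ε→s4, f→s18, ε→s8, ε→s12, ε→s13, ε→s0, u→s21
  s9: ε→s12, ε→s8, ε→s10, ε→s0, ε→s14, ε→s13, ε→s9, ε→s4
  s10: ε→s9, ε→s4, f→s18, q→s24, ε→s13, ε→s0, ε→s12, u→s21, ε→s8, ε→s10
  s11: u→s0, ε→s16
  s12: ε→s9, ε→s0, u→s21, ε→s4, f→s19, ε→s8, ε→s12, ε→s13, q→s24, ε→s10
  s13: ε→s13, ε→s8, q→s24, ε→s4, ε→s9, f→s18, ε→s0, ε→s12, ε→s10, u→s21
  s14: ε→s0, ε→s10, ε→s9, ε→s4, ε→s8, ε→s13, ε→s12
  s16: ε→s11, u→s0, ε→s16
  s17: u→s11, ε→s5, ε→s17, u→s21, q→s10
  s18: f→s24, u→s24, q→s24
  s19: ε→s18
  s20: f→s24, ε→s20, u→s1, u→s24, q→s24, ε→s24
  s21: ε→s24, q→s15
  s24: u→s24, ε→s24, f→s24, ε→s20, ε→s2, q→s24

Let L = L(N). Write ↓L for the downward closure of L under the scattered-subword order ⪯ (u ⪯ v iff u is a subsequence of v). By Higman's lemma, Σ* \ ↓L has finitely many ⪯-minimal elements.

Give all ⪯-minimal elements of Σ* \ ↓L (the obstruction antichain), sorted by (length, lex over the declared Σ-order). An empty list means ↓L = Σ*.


min(Σ*\↓L) = [u, fq, qf, qq, fff].

|Q|=25, |F|=7, |δ|=117 (76 ε).
min D↑ (4 st, q0=0, F={3}): 0:f→1,q→2,u→3 1:f→2,q→3,u→3 2:f→3,q→3,u→3 3:f→3,q→3,u→3 (ε-aug+det+¬).
'u': |S_i|=[17, 6] end={s1,s15,s2,s20,s21,s24} rej; 1/1 deletions ∈↓L.
'fq': N↓-sim [17, 16, 5] end={s1,s15,s2,s20,s24} — reject; 2/2 single-dels accept.
'qf': run [17, 6, 4] end={s1,s2,s20,s24} — reject; 2/2 deletions ∈↓L.
'qq': N↓-sim [17, 6, 4] end={s1,s2,s20,s24} ∉↓L; 2/2 single-dels accept.
'fff': run [17, 16, 6, 4] end={s1,s2,s20,s24} — reject; 3/3 single-dels accept.
5 words, ⪯-incomp.


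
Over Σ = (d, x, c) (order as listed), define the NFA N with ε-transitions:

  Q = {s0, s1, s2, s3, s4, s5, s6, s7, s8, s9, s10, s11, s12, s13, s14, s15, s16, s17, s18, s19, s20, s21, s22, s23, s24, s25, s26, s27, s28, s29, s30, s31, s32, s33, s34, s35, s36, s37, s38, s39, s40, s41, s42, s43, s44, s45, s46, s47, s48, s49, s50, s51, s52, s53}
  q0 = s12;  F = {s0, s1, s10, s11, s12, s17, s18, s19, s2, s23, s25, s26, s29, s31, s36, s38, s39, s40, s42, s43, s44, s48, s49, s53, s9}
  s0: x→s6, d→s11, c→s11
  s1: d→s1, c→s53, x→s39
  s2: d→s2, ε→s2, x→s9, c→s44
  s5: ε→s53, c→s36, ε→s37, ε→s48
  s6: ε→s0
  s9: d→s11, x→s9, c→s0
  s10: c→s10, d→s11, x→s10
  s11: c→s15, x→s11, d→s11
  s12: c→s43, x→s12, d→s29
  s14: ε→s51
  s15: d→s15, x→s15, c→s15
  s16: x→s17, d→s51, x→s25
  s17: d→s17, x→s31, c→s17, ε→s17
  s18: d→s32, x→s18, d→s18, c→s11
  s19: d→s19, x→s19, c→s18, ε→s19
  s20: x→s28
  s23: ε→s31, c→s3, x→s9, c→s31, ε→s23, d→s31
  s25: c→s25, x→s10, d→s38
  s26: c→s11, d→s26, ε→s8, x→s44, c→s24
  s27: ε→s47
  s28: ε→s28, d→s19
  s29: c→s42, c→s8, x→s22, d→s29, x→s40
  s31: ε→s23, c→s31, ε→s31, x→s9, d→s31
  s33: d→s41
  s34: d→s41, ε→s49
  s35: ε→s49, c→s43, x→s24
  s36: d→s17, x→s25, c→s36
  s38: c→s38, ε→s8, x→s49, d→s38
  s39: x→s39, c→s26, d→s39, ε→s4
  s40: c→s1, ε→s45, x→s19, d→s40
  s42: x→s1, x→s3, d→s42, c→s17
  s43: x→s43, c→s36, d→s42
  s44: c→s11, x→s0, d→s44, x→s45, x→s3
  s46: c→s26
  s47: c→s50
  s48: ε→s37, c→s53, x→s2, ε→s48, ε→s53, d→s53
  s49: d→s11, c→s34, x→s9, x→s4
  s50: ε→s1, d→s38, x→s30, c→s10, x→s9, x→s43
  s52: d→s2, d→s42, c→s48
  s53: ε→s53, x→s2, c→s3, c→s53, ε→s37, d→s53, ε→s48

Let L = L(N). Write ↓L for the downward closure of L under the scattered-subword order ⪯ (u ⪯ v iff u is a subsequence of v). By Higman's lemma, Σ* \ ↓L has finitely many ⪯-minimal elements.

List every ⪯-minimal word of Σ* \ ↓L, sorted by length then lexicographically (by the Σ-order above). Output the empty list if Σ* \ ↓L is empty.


A = [dxxccc, ccxxdc].

|Q|=54, |F|=25, |δ|=135 (27 ε).
min D↑ (24 st, q0=0, F={21}): 0:d→1,x→0,c→2 1:d→1,x→3,c→4 2:d→4,x→2,c→5 3:d→3,x→6,c→7 4:d→4,x→7,c→8 5:d→8,x→9,c→5 6:d→6,x→6,c→10 7:d→7,x→11,c→12 8:d→8,x→13,c→8 9:d→14,x→15,c→9 10:d→10,x→10,c→16 11:d→11,x→11,c→17 12:d→12,x→18,c→12 13:d→13,x→19,c→13 14:d→14,x→20,c→14 15:d→16,x→15,c→15 16:d→16,x→16,c→21 17:d→17,x→22,c→16 18:d→18,x→19,c→22 19:d→16,x→19,c→23 20:d→16,x→19,c→20 21:d→21,x→21,c→21 22:d→22,x→23,c→16 23:d→16,x→23,c→16 [Hopcroft].
'dxxccc': run [37, 32, 28, 17, 12, 3, 1] end={s15} rej; 6/6 single-dels accept.
'ccxxdc': run [37, 32, 26, 19, 12, 3, 1] end={s15} rej; 6/6 deletions ∈↓L.
2 words, ⪯-incomp.


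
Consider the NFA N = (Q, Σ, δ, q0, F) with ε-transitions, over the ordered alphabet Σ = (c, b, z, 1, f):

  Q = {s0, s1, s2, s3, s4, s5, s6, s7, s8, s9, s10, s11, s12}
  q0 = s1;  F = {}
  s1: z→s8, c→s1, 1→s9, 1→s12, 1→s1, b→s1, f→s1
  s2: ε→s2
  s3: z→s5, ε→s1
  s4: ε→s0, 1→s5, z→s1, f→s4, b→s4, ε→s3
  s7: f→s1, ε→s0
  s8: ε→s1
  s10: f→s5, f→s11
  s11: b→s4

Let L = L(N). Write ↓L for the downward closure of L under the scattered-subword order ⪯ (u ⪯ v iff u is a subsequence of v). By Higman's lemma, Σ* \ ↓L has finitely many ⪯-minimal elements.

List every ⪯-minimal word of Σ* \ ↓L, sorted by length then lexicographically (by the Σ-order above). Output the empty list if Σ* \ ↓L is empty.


A = [ε].

|Q|=13, |F|=0, |δ|=22 (6 ε).
min D↑ (1 st, q0=0, F={0}): 0:c→0,b→0,z→0,1→0,f→0.
ε ∈ L(D↑) ⇒ ↓L = ∅.


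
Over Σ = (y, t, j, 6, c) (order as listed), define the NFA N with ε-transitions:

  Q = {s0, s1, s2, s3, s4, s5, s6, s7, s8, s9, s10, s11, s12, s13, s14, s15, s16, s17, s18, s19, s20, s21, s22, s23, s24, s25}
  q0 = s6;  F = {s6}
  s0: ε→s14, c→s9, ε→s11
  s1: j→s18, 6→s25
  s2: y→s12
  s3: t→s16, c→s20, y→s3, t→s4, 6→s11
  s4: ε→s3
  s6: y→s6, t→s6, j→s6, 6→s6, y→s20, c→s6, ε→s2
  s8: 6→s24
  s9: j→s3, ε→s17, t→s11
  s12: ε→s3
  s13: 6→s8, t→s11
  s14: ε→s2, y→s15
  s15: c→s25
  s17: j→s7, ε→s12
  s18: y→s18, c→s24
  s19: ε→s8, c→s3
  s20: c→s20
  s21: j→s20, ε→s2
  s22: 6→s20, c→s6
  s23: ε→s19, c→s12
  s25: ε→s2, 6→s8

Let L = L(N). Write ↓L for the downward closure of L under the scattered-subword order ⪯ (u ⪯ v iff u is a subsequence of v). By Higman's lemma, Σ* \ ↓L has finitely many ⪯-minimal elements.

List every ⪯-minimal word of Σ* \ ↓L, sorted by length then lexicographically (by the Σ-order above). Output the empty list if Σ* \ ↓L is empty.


min(Σ*\↓L) = [].

|Q|=26, |F|=1, |δ|=44 (12 ε).
min D↑ (1 st, q0=0, F={}): 0:y→0,t→0,j→0,6→0,c→0 [Hopcroft].
L(D↑) = ∅; no obstructions.


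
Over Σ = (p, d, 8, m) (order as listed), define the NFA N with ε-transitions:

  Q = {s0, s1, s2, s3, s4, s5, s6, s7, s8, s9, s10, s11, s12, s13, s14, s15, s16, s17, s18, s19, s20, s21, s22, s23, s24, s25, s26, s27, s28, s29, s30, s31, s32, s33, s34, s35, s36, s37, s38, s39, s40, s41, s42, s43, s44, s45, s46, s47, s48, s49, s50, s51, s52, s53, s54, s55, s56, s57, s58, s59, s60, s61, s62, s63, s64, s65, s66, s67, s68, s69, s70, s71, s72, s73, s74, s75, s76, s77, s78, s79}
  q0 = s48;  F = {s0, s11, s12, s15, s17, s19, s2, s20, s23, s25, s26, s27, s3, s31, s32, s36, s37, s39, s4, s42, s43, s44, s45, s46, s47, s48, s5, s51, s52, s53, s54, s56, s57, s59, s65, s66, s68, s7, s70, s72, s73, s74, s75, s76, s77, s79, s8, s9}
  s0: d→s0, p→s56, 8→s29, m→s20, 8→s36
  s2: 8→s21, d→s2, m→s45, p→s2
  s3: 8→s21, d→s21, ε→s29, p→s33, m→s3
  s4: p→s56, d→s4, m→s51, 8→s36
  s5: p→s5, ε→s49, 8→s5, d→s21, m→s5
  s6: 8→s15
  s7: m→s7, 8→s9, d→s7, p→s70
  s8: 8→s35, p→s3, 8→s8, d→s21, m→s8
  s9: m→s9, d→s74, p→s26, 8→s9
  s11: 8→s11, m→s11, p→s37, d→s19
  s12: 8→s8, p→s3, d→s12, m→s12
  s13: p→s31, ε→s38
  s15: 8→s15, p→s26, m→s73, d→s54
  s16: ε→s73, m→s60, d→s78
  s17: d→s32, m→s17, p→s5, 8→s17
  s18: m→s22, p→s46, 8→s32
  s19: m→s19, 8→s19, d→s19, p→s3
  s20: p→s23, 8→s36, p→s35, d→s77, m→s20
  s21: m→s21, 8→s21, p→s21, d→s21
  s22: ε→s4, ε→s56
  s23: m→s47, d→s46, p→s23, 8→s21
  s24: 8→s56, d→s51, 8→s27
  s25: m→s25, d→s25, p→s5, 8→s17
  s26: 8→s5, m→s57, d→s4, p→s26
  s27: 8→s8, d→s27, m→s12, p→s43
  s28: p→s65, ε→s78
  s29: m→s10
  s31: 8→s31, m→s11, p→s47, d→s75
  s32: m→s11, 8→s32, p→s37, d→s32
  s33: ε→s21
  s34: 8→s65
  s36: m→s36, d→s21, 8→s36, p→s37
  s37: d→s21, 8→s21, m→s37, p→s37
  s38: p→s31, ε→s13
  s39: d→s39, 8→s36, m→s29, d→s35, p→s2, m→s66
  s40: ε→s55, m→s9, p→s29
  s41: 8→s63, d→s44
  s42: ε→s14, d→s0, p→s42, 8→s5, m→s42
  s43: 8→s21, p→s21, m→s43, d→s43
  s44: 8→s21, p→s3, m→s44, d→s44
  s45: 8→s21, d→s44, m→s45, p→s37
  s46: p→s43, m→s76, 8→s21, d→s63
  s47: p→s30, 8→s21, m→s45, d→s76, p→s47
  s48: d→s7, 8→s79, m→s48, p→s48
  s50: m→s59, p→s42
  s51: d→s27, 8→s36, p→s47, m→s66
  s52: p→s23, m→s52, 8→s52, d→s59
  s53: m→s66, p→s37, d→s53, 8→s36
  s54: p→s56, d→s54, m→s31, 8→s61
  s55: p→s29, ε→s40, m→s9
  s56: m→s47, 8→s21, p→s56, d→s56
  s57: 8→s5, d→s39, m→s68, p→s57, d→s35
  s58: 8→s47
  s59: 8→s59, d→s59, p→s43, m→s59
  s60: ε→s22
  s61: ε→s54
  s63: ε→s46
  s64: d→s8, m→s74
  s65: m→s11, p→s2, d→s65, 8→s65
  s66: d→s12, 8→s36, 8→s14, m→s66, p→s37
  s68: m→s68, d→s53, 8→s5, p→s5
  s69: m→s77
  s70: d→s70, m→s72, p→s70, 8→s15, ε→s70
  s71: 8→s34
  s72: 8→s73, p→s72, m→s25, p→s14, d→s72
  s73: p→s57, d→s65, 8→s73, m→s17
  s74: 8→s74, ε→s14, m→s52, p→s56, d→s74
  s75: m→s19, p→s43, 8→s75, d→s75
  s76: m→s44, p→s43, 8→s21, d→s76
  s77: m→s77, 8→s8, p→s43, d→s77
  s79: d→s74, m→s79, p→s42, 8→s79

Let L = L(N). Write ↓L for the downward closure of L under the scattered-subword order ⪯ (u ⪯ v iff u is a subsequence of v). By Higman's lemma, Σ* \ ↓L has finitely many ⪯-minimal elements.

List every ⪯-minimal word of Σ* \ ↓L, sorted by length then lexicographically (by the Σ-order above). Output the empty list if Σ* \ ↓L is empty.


|Q|=80, |F|=48, |δ|=249 (17 ε).
min D↑ (49 st, q0=0, F={21}): 0:p→0,d→1,8→2,m→0 1:p→3,d→1,8→4,m→1 2:p→5,d→6,8→2,m→2 3:p→3,d→3,8→7,m→8 4:p→9,d→6,8→4,m→4 5:p→5,d→10,8→11,m→5 6:p→12,d→6,8→6,m→13 7:p→9,d→14,8→7,m→15 8:p→8,d→8,8→15,m→16 9:p→9,d→17,8→11,m→18 10:p→12,d→10,8→19,m→20 11:p→11,d→21,8→11,m→11 12:p→12,d→12,8→21,m→22 13:p→23,d→24,8→13,m→13 14:p→12,d→14,8→14,m→25 15:p→18,d→26,8→15,m→27 16:p→11,d→16,8→27,m→16 17:p→12,d→17,8→19,m→28 18:p→18,d→29,8→11,m→30 19:p→31,d→21,8→19,m→19 20:p→23,d→32,8→19,m→20 21:p→21,d→21,8→21,m→21 22:p→22,d→33,8→21,m→34 23:p→23,d→35,8→21,m→22 24:p→36,d→24,8→24,m→24 25:p→22,d→37,8→25,m→38 26:p→39,d→26,8→26,m→38 27:p→11,d→40,8→27,m→27 28:p→22,d→41,8→19,m→42 29:p→39,d→29,8→19,m→42 30:p→11,d→43,8→11,m→30 31:p→31,d→21,8→21,m→31 32:p→36,d→32,8→44,m→32 33:p→36,d→33,8→21,m→45 34:p→31,d→45,8→21,m→34 35:p→36,d→35,8→21,m→33 36:p→21,d→36,8→21,m→36 37:p→36,d→37,8→37,m→46 38:p→31,d→46,8→38,m→38 39:p→39,d→39,8→21,m→34 40:p→31,d→40,8→40,m→38 41:p→36,d→41,8→44,m→47 42:p→31,d→47,8→19,m→42 43:p→31,d→43,8→19,m→42 44:p→48,d→21,8→44,m→44 45:p→48,d→45,8→21,m→45 46:p→48,d→46,8→46,m→46 47:p→48,d→47,8→44,m→47 48:p→21,d→21,8→21,m→48 (ε-aug+det+¬).
'8p8d': N↓-sim [58, 53, 37, 12, 1] end={s21} rej; 4/4 deletions ∈↓L.
'8dp8': run [58, 53, 42, 18, 1] end={s21} rej; 4/4 single-dels accept.
'dpmmpd': |S_i|=[58, 55, 47, 37, 24, 8, 1] end={s21} rej; 6/6 single-dels accept.
'8dmdpp': |S_i|=[58, 53, 42, 31, 18, 6, 2] end={s21,s33} — reject; 6/6 single-dels accept.
4 minimals (antichain).

A = [8p8d, 8dp8, dpmmpd, 8dmdpp].


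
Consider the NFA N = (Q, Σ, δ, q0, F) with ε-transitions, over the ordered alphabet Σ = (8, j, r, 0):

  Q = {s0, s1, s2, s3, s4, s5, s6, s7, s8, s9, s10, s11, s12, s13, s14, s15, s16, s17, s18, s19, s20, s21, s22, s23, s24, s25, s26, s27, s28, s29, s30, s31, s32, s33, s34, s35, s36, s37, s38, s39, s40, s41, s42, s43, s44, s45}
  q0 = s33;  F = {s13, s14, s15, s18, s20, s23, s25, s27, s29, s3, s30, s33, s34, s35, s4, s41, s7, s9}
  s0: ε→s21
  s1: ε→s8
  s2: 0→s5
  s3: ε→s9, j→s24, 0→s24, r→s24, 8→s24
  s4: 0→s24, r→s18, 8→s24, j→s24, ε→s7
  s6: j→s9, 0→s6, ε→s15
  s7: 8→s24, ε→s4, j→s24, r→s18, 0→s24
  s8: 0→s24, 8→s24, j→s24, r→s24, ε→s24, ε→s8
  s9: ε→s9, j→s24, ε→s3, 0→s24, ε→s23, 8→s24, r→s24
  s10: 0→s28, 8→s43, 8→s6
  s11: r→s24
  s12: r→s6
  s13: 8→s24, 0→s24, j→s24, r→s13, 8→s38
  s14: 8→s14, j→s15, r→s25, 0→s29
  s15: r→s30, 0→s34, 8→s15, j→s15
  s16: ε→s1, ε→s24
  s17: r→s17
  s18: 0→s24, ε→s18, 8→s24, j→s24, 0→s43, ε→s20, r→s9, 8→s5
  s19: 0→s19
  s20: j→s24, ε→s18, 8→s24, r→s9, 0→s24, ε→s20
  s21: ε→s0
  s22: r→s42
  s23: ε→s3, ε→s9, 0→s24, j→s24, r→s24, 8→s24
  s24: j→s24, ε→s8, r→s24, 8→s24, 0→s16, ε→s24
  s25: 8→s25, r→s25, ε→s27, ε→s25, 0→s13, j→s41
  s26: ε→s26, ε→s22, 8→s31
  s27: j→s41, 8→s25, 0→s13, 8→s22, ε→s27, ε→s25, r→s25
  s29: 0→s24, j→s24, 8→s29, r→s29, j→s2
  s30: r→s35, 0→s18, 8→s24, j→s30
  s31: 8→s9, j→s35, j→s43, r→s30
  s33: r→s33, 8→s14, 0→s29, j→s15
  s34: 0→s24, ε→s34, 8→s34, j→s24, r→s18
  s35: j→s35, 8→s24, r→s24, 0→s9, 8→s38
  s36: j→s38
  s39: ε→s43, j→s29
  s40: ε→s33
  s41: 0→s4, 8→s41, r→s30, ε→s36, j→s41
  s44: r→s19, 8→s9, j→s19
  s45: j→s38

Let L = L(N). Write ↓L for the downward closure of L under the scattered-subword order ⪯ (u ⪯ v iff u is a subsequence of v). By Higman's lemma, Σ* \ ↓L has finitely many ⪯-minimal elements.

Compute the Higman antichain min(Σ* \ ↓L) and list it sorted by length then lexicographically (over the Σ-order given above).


A = [0j, 00, jr8, 8r08, jrrr].

|Q|=46, |F|=18, |δ|=140 (32 ε).
min D↑ (14 st, q0=0, F={7}): 0:8→1,j→2,r→0,0→3 1:8→1,j→2,r→4,0→3 2:8→2,j→2,r→5,0→6 3:8→3,j→7,r→3,0→7 4:8→4,j→8,r→4,0→9 5:8→7,j→5,r→10,0→11 6:8→6,j→7,r→11,0→7 7:8→7,j→7,r→7,0→7 8:8→8,j→8,r→5,0→12 9:8→7,j→7,r→9,0→7 10:8→7,j→10,r→7,0→13 11:8→7,j→7,r→13,0→7 12:8→7,j→7,r→11,0→7 13:8→7,j→7,r→7,0→7 [Hopcroft].
'0j': N↓-sim [29, 18, 6] end={s1,s16,s2,s24,s5,s8} — reject; 2/2 del acc.
'00': N↓-sim [29, 18, 6] end={s1,s16,s24,s43,s5,s8} rej; 2/2 single-dels accept.
'jr8': run [29, 21, 14, 6] end={s1,s16,s24,s38,s5,s8} ∉↓L; 3/3 del acc.
'8r08': N↓-sim [29, 28, 25, 15, 6] end={s1,s16,s24,s38,s5,s8} rej; 4/4 del acc.
'jrrr': |S_i|=[29, 21, 14, 9, 4] end={s1,s16,s24,s8} ∉↓L; 4/4 del acc.
5 minimals (antichain).
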